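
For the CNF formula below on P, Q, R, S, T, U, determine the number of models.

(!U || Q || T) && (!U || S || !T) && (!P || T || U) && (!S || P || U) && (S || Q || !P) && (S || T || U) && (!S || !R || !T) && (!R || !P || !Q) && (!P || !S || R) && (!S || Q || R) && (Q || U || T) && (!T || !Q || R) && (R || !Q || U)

There are 2^6 = 64 truth assignments over (P, Q, R, S, T, U).
Split on T. With T = true, the clauses containing T are satisfied and !T drops from the rest; 3 of the 2^5 = 32 assignments to the other variables satisfy what remains.
With T = false, by the same count on the reduced clause set, 5 assignments work.
(One model: P=F, Q=F, R=F, S=F, T=T, U=F.)
Total: 3 + 5 = 8.

8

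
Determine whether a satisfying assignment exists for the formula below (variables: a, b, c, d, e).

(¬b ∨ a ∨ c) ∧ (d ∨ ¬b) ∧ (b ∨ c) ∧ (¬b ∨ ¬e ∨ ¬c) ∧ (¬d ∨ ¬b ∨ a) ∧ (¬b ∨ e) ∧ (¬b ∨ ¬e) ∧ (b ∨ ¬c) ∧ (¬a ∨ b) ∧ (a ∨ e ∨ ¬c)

Suppose d = True.
Suppose b = True.
(a) alone gives a = True.
(e) alone gives e = True.
That conflicts with the unit clause (¬e).
That branch fails; take b = False instead.
(c) alone gives c = True.
That conflicts with the unit clause (¬c).
Both values of b lead to a conflict.
That branch fails; take d = False instead.
(¬b) alone gives b = False.
(c) alone gives c = True.
That conflicts with the unit clause (¬c).
Both values of d lead to a conflict.
No assignment satisfies every clause.

No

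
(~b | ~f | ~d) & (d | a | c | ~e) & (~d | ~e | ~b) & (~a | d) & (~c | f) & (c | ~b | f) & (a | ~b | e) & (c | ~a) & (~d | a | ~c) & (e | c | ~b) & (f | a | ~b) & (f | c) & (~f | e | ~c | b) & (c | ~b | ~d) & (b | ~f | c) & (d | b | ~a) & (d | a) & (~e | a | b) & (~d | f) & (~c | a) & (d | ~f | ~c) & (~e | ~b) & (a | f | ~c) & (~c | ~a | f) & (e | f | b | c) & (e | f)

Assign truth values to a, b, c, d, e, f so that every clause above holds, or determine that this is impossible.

Suppose a = 1.
From the singleton clause (d), d = 1.
From the singleton clause (c), c = 1.
From the singleton clause (f), f = 1.
From the singleton clause (~b), b = 0.
From the singleton clause (e), e = 1.
All clauses are satisfied.

a ↦ 1; b ↦ 0; c ↦ 1; d ↦ 1; e ↦ 1; f ↦ 1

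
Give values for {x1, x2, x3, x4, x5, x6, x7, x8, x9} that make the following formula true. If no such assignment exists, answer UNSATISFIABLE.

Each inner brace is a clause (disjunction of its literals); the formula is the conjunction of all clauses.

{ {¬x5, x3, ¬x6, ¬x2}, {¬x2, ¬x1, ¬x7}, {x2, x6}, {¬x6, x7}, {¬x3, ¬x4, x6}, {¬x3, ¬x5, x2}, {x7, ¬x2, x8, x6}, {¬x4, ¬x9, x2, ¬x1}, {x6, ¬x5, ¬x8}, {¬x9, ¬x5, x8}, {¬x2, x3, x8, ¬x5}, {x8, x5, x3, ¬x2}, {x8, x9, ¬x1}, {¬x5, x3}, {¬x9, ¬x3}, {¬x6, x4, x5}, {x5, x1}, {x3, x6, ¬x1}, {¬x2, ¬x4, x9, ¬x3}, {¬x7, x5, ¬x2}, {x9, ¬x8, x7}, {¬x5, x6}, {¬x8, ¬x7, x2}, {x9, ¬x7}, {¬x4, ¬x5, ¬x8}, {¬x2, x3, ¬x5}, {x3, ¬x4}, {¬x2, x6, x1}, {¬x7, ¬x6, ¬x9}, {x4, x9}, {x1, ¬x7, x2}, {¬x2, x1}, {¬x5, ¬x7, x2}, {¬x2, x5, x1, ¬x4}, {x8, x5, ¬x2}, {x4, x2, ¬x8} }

Case x2 = True:
Unit clause (x1) forces x1 = True.
Unit clause (¬x7) forces x7 = False.
Unit clause (¬x6) forces x6 = False.
Unit clause (x8) forces x8 = True.
Unit clause (¬x5) forces x5 = False.
Unit clause (x3) forces x3 = True.
Unit clause (¬x4) forces x4 = False.
Unit clause (¬x9) forces x9 = False.
Now (x9) is unsatisfied and unit — conflict.
So x2 must be the other value — set x2 = False.
Unit clause (x6) forces x6 = True.
Unit clause (x7) forces x7 = True.
Unit clause (¬x8) forces x8 = False.
Unit clause (x9) forces x9 = True.
Now (¬x9) is unsatisfied and unit — conflict.
Either choice for x2 ends in contradiction.

UNSATISFIABLE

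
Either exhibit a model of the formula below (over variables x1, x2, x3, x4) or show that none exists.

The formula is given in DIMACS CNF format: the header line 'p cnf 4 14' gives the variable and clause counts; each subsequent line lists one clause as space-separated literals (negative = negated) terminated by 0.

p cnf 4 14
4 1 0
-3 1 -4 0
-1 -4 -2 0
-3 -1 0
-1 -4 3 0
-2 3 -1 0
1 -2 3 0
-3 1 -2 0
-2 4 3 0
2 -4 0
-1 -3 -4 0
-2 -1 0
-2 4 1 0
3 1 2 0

Try x4 = False.
From the singleton clause (x1), x1 = True.
From the singleton clause (¬x3), x3 = False.
From the singleton clause (¬x2), x2 = False.
All clauses are satisfied.

x1: True, x2: False, x3: False, x4: False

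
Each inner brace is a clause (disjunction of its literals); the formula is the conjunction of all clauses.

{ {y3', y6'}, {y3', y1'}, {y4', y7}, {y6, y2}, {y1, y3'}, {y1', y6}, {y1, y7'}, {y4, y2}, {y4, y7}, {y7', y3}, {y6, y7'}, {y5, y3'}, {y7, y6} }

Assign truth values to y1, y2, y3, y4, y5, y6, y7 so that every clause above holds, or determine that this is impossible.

UNSATISFIABLE

Case y3 = 0:
(y7') alone gives y7 = 0.
(y4') alone gives y4 = 0.
That conflicts with the unit clause (y4).
Backtrack on y3: now try y3 = 1.
(y6') alone gives y6 = 0.
(y1') alone gives y1 = 0.
That conflicts with the unit clause (y1).
Neither y3 = 1 nor y3 = 0 works.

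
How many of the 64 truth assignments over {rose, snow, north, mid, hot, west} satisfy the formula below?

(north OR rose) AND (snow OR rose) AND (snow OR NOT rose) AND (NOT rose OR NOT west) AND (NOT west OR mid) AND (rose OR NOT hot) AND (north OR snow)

There are 2^6 = 64 truth assignments over (rose, snow, north, mid, hot, west).
Split on rose. With rose = true, the clauses containing rose are satisfied and NOT rose drops from the rest; 8 of the 2^5 = 32 assignments to the other variables satisfy what remains.
With rose = false, by the same count on the reduced clause set, 3 assignments work.
(One model: rose=F, snow=T, north=T, mid=F, hot=F, west=F.)
Total: 8 + 3 = 11.

11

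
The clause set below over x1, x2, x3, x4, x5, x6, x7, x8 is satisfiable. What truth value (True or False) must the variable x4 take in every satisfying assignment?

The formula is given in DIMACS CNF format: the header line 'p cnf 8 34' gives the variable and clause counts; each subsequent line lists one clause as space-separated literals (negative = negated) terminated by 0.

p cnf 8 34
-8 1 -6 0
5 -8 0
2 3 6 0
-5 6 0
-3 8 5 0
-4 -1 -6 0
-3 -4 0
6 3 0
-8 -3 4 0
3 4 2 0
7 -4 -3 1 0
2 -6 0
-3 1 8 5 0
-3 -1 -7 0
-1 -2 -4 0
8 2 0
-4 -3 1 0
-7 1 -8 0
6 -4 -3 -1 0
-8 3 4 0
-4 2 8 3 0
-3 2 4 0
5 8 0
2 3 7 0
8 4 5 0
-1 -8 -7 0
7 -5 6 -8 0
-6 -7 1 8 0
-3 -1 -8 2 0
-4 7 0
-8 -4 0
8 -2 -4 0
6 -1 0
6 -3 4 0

Suppose x4 = True.
From the singleton clause (¬x3), x3 = False.
From the singleton clause (x6), x6 = True.
From the singleton clause (¬x1), x1 = False.
From the singleton clause (¬x8), x8 = False.
From the singleton clause (x2), x2 = True.
That conflicts with the unit clause (¬x2).
So every satisfying assignment has x4 = False.

False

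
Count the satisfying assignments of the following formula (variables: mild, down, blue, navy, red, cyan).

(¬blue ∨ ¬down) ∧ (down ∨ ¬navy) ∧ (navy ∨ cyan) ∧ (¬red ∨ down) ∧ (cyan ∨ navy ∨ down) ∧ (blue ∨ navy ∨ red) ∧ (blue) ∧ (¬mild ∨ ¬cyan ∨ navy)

There are 2^6 = 64 truth assignments over (mild, down, blue, navy, red, cyan).
Split on blue. With blue = True, the clauses containing blue are satisfied and ¬blue drops from the rest; 1 of the 2^5 = 32 assignments to the other variables satisfy what remains.
With blue = False, by the same count on the reduced clause set, 0 assignments work.
(One model: mild=F, down=F, blue=T, navy=F, red=F, cyan=T.)
Total: 1 + 0 = 1.

1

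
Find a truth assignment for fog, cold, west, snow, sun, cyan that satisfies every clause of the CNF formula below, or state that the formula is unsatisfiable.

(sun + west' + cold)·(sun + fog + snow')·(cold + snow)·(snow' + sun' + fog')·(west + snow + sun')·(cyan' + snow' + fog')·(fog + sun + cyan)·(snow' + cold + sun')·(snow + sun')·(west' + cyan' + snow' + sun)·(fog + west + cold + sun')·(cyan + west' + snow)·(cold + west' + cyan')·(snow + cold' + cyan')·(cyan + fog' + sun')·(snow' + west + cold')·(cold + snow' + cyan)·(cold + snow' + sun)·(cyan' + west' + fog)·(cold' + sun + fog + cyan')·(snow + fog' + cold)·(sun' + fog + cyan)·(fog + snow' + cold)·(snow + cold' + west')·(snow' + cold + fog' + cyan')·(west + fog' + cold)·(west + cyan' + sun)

fog=1, cold=1, west=0, snow=0, sun=0, cyan=0

Case cold = 1:
Case snow = 0:
Unit clause (sun') forces sun = 0.
Unit clause (cyan') forces cyan = 0.
Unit clause (fog) forces fog = 1.
Unit clause (west') forces west = 0.
All clauses are satisfied.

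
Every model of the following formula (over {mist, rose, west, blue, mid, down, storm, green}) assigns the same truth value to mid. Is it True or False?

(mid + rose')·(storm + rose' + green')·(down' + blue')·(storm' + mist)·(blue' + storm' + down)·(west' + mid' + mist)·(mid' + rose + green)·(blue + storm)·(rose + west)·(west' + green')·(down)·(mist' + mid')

False

Suppose mid = 1.
The clause (down) is unit, so down = 1.
The clause (blue') is unit, so blue = 0.
The clause (storm) is unit, so storm = 1.
The clause (mist) is unit, so mist = 1.
That conflicts with the unit clause (mist').
So every satisfying assignment has mid = False.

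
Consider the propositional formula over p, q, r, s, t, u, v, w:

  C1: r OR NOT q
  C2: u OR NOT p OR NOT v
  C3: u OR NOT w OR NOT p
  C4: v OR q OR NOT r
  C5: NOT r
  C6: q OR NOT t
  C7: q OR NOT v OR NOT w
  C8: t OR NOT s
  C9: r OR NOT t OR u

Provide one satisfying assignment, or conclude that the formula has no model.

Unit clause (NOT r) forces r = false.
Unit clause (NOT q) forces q = false.
Unit clause (NOT t) forces t = false.
Unit clause (NOT s) forces s = false.
Branch on v: set v = false.
Branch on u: set u = true.
All clauses hold; p, w can take either value.

p: true, q: false, r: false, s: false, t: false, u: true, v: false, w: true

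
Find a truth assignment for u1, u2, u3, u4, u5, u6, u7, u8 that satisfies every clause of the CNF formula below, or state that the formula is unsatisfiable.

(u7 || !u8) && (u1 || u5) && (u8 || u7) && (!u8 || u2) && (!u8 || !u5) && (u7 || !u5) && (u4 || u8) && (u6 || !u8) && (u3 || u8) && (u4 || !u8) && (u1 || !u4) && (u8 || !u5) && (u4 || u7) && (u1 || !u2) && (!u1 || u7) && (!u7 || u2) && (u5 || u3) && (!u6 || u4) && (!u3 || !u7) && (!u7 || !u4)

Branch on u7: set u7 = true.
Unit clause (u2) forces u2 = true.
Unit clause (u1) forces u1 = true.
Unit clause (!u3) forces u3 = false.
Unit clause (u8) forces u8 = true.
Unit clause (!u5) forces u5 = false.
Now (u5) is unsatisfied and unit — conflict.
So u7 must be the other value — set u7 = false.
Unit clause (!u8) forces u8 = false.
Now (u8) is unsatisfied and unit — conflict.
Both values of u7 lead to a conflict.

UNSATISFIABLE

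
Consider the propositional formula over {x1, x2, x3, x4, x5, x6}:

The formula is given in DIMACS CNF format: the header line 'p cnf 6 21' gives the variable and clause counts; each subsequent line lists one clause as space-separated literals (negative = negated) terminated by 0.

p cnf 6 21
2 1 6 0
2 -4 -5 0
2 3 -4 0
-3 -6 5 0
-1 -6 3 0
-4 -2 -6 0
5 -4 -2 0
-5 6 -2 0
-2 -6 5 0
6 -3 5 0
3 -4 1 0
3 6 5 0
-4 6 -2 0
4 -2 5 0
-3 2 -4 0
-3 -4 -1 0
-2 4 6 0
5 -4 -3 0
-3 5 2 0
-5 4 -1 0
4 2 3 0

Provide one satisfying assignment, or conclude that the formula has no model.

Suppose x2 = True.
Suppose x4 = False.
Unit clause (x5) forces x5 = True.
Unit clause (x6) forces x6 = True.
Unit clause (¬x1) forces x1 = False.
No clause remains; x3 is free.

x1: False, x2: True, x3: True, x4: False, x5: True, x6: True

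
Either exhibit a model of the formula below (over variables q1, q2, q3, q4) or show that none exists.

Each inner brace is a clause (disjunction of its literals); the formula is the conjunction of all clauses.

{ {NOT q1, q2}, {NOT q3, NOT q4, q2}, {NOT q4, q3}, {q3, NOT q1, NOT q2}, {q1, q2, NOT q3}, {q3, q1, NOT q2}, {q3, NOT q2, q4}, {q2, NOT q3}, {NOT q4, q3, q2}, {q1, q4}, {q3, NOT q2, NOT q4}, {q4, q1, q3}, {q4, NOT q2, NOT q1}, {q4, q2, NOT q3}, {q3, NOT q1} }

q1: true,  q2: true,  q3: true,  q4: true

Suppose q1 = true.
From the singleton clause (q2), q2 = true.
From the singleton clause (q3), q3 = true.
From the singleton clause (q4), q4 = true.
Every clause now holds.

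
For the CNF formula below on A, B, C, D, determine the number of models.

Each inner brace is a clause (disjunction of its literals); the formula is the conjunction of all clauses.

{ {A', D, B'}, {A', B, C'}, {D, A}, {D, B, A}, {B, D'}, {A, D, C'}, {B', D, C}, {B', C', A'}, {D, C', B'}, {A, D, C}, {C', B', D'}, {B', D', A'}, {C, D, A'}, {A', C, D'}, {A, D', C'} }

There are 2^4 = 16 truth assignments over (A, B, C, D).
Check each against the 15 clauses (columns in the order A, B, C, D):
  F F F F  ✗ fails (D + A)
  F F F T  ✗ fails (B + D')
  F F T F  ✗ fails (D + A)
  F F T T  ✗ fails (B + D')
  F T F F  ✗ fails (D + A)
  F T F T  ✓ satisfies all
  F T T F  ✗ fails (D + A)
  F T T T  ✗ fails (C' + B' + D')
  T F F F  ✗ fails (C + D + A')
  T F F T  ✗ fails (B + D')
  T F T F  ✗ fails (A' + B + C')
  T F T T  ✗ fails (A' + B + C')
  T T F F  ✗ fails (A' + D + B')
  T T F T  ✗ fails (B' + D' + A')
  T T T F  ✗ fails (A' + D + B')
  T T T T  ✗ fails (B' + C' + A')
1 of the 16 rows is a model.

1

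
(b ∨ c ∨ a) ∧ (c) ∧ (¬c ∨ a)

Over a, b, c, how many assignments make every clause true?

2

There are 2^3 = 8 truth assignments over (a, b, c).
Check each against the 3 clauses (columns in the order a, b, c):
  F F F  ✗ fails (b ∨ c ∨ a)
  F F T  ✗ fails (¬c ∨ a)
  F T F  ✗ fails (c)
  F T T  ✗ fails (¬c ∨ a)
  T F F  ✗ fails (c)
  T F T  ✓ satisfies all
  T T F  ✗ fails (c)
  T T T  ✓ satisfies all
2 of the 8 rows are models.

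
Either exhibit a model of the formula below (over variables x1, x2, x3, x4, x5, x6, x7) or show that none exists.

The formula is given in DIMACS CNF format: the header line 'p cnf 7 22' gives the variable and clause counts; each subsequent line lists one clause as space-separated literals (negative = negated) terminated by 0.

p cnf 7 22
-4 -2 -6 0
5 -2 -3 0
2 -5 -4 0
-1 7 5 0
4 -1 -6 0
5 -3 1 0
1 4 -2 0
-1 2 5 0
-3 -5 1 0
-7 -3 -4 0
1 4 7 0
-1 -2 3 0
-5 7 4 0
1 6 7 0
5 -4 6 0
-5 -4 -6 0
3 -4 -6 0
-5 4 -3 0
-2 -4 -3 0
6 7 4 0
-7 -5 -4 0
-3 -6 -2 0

Branch on x4: set x4 = False.
Branch on x1: set x1 = False.
From the singleton clause (¬x2), x2 = False.
From the singleton clause (x7), x7 = True.
Branch on x5: set x5 = False.
From the singleton clause (¬x3), x3 = False.
No clause remains; x6 is free.

x1=False,  x2=False,  x3=False,  x4=False,  x5=False,  x6=False,  x7=True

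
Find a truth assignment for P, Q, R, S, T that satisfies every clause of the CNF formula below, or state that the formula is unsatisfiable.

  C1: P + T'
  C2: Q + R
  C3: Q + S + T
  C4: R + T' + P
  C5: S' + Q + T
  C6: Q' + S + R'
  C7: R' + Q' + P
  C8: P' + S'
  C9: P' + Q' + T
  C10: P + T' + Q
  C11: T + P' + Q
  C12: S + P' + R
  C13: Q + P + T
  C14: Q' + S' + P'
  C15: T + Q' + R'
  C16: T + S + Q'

P ↦ 1, Q ↦ 0, R ↦ 1, S ↦ 0, T ↦ 1

Try P = 1.
The clause (S') is unit, so S = 0.
The clause (R) is unit, so R = 1.
The clause (Q') is unit, so Q = 0.
The clause (T) is unit, so T = 1.
Every clause now holds.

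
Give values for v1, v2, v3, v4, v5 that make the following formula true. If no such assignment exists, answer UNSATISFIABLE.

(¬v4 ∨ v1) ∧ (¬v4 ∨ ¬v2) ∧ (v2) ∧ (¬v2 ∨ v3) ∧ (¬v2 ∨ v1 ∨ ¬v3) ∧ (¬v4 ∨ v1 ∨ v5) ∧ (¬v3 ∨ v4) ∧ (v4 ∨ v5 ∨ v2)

(v2) alone gives v2 = True.
(¬v4) alone gives v4 = False.
(v3) alone gives v3 = True.
Now (¬v3) is unsatisfied and unit — conflict.

UNSATISFIABLE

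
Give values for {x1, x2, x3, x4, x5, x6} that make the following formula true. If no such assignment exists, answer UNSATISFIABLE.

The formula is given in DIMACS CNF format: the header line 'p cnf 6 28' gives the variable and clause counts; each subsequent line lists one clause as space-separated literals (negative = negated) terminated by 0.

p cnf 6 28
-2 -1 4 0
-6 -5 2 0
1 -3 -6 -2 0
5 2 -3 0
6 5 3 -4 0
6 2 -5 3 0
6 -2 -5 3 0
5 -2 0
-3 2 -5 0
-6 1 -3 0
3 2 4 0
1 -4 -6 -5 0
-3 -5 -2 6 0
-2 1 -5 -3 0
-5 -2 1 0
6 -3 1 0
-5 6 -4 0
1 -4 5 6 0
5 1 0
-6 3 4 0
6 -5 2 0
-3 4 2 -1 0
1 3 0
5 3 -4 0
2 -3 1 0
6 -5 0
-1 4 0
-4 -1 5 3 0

x1: True, x2: True, x3: True, x4: True, x5: True, x6: True

Try x5 = True.
From the singleton clause (x6), x6 = True.
From the singleton clause (x2), x2 = True.
From the singleton clause (x1), x1 = True.
From the singleton clause (x4), x4 = True.
No clause remains; x3 is free.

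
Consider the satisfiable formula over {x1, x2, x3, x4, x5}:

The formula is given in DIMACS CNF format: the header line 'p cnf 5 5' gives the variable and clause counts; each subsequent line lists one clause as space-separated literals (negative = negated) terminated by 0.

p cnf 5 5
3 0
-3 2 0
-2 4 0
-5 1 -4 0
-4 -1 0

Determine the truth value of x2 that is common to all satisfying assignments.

True

Suppose x2 = False.
From the singleton clause (x3), x3 = True.
Now (¬x3) is unsatisfied and unit — conflict.
So every satisfying assignment has x2 = True.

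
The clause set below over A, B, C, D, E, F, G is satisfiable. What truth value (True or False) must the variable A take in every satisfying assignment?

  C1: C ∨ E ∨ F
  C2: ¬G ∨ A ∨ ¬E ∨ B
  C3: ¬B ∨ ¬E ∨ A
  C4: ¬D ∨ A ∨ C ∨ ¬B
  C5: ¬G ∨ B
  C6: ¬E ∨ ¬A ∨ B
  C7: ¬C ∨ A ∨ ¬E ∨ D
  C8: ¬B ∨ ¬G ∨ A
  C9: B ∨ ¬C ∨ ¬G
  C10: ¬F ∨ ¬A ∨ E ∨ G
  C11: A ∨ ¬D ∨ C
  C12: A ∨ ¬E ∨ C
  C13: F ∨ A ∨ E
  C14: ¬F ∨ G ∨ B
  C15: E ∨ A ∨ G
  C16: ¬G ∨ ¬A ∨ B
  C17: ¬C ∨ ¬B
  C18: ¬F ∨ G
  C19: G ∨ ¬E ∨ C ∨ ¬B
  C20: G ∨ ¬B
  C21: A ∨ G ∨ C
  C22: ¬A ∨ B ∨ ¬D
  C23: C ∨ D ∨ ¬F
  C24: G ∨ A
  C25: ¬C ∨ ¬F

True

Suppose A = False.
Unit clause (G) forces G = True.
Unit clause (B) forces B = True.
But (¬B) is also a unit clause — contradiction.
So every satisfying assignment has A = True.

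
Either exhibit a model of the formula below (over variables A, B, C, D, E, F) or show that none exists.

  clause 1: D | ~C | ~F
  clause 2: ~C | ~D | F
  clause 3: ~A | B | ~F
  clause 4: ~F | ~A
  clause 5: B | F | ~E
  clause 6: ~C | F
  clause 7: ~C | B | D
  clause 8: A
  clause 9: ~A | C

(A) alone gives A = 1.
(~F) alone gives F = 0.
(~C) alone gives C = 0.
But (C) is also a unit clause — contradiction.

UNSATISFIABLE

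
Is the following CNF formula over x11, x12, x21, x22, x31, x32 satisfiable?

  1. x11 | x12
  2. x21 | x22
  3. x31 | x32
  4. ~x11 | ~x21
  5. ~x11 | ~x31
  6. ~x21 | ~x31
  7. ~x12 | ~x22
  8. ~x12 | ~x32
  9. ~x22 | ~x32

Try x11 = 1.
From the singleton clause (~x21), x21 = 0.
From the singleton clause (x22), x22 = 1.
From the singleton clause (~x31), x31 = 0.
From the singleton clause (x32), x32 = 1.
Now (~x32) is unsatisfied and unit — conflict.
So x11 must be the other value — set x11 = 0.
From the singleton clause (x12), x12 = 1.
From the singleton clause (~x22), x22 = 0.
From the singleton clause (x21), x21 = 1.
From the singleton clause (~x31), x31 = 0.
From the singleton clause (x32), x32 = 1.
Now (~x32) is unsatisfied and unit — conflict.
Neither x11 = 1 nor x11 = 0 works.
No assignment satisfies every clause.

No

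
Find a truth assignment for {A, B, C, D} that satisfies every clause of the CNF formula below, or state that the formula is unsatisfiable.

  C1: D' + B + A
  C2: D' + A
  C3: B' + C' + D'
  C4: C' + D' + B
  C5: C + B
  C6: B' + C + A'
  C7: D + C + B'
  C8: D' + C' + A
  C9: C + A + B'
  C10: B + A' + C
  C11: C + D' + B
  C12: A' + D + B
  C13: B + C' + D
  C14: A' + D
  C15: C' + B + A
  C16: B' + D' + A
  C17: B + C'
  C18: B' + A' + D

A: 0; B: 1; C: 1; D: 0

Try D = 0.
Unit clause (A') forces A = 0.
Try C = 1.
Unit clause (B) forces B = 1.
This assignment satisfies each clause.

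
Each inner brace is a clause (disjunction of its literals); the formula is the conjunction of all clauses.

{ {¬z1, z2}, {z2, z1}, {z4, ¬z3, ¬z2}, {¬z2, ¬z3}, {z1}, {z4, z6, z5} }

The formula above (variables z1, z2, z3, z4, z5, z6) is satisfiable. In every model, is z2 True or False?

Suppose z2 = False.
(¬z1) alone gives z1 = False.
That conflicts with the unit clause (z1).
So every satisfying assignment has z2 = True.

True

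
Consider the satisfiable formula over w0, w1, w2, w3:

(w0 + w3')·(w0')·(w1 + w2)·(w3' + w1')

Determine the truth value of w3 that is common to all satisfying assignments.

Suppose w3 = 1.
Unit clause (w0) forces w0 = 1.
Now (w0') is unsatisfied and unit — conflict.
So every satisfying assignment has w3 = False.

False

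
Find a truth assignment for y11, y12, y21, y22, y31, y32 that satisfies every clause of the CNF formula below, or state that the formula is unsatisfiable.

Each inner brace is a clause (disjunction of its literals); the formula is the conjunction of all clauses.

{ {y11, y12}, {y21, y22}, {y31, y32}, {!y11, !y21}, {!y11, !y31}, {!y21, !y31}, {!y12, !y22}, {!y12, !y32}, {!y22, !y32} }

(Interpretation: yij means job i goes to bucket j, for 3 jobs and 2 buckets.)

UNSATISFIABLE

Try y11 = true.
The clause (!y21) is unit, so y21 = false.
The clause (y22) is unit, so y22 = true.
The clause (!y31) is unit, so y31 = false.
The clause (y32) is unit, so y32 = true.
Now (!y32) is unsatisfied and unit — conflict.
Backtrack on y11: now try y11 = false.
The clause (y12) is unit, so y12 = true.
The clause (!y22) is unit, so y22 = false.
The clause (y21) is unit, so y21 = true.
The clause (!y31) is unit, so y31 = false.
The clause (y32) is unit, so y32 = true.
Now (!y32) is unsatisfied and unit — conflict.
Either choice for y11 ends in contradiction.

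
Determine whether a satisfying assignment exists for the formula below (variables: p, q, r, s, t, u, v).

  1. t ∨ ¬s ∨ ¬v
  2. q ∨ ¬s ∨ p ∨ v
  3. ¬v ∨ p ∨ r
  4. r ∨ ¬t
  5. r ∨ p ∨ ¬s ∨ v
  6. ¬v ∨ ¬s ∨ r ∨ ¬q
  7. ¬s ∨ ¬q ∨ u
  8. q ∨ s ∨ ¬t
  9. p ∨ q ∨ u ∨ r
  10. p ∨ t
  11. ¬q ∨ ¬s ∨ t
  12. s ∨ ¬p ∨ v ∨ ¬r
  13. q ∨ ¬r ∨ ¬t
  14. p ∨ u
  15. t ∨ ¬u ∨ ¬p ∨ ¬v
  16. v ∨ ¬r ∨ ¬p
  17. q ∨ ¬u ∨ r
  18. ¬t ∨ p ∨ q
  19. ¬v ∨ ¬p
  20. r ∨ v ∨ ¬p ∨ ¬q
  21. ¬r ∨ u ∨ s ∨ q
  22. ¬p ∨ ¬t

Suppose r = False.
Unit clause (¬t) forces t = False.
Unit clause (p) forces p = True.
Unit clause (¬v) forces v = False.
Unit clause (¬q) forces q = False.
Unit clause (¬u) forces u = False.
Every clause is now satisfied; s is unconstrained.
A satisfying assignment: p: True,  q: False,  r: False,  s: True,  t: False,  u: False,  v: False.

Yes, satisfiable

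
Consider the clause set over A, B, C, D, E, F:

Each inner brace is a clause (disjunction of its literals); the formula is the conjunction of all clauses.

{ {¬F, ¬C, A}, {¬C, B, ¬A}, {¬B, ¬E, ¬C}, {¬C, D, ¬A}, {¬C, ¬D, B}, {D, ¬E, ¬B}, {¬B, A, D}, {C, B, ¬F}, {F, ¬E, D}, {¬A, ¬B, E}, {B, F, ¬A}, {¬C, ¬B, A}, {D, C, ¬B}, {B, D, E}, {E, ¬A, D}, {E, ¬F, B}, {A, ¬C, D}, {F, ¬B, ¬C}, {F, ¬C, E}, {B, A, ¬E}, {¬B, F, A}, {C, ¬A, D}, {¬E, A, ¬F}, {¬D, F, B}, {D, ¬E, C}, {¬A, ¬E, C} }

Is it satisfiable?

Branch on F: set F = True.
Branch on C: set C = False.
The clause (B) is unit, so B = True.
The clause (D) is unit, so D = True.
Branch on A: set A = False.
The clause (¬E) is unit, so E = False.
This assignment satisfies each clause.
A satisfying assignment: A=False,  B=True,  C=False,  D=True,  E=False,  F=True.

Satisfiable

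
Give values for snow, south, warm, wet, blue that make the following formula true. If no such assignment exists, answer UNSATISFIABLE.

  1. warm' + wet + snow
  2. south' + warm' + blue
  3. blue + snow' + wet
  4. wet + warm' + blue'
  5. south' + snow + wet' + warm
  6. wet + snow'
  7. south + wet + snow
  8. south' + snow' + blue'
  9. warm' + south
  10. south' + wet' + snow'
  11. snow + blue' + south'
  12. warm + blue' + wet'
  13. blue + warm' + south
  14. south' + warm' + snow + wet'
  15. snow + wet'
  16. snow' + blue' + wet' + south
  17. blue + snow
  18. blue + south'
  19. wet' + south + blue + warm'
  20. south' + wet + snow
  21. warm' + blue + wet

Suppose wet = 1.
From the singleton clause (snow), snow = 1.
From the singleton clause (south'), south = 0.
From the singleton clause (warm'), warm = 0.
From the singleton clause (blue'), blue = 0.
This assignment satisfies each clause.

snow: 1,  south: 0,  warm: 0,  wet: 1,  blue: 0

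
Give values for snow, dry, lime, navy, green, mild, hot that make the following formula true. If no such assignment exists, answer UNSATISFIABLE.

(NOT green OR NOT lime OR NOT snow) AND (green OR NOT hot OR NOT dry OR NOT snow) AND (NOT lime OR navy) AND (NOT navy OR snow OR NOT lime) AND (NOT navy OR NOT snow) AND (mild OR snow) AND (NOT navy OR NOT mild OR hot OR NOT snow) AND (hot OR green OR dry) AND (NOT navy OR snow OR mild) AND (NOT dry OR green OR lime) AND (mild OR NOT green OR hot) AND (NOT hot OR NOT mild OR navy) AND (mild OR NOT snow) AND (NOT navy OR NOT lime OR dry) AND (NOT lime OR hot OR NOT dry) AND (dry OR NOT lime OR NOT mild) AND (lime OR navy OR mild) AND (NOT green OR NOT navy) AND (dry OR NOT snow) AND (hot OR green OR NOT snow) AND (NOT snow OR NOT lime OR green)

Branch on lime: set lime = false.
Branch on navy: set navy = false.
(mild) alone gives mild = true.
(NOT hot) alone gives hot = false.
Branch on green: set green = true.
Branch on dry: set dry = true.
No clause remains; snow is free.

snow: false, dry: true, lime: false, navy: false, green: true, mild: true, hot: false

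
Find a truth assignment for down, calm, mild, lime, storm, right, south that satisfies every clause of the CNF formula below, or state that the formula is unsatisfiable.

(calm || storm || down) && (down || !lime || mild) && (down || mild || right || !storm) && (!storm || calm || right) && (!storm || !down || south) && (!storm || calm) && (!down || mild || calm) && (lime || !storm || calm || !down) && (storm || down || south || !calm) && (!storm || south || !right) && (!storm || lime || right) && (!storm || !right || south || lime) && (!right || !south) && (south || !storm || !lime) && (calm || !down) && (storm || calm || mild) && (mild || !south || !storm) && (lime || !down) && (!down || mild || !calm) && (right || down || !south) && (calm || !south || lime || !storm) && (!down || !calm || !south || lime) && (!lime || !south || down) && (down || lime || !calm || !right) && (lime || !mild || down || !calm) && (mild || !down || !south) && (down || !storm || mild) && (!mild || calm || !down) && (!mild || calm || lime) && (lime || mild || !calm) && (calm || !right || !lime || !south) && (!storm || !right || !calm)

down=true, calm=true, mild=true, lime=true, storm=true, right=false, south=true

Suppose storm = true.
From the singleton clause (calm), calm = true.
From the singleton clause (!right), right = false.
From the singleton clause (lime), lime = true.
From the singleton clause (south), south = true.
From the singleton clause (mild), mild = true.
From the singleton clause (down), down = true.
Every clause now holds.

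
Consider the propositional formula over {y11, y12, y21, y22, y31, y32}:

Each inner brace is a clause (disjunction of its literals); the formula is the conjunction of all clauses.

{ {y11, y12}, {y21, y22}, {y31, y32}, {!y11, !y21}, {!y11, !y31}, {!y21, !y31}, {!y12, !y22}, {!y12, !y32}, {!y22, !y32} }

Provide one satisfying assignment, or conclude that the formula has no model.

UNSATISFIABLE

Branch on y11: set y11 = true.
(!y21) alone gives y21 = false.
(y22) alone gives y22 = true.
(!y31) alone gives y31 = false.
(y32) alone gives y32 = true.
That conflicts with the unit clause (!y32).
So y11 must be the other value — set y11 = false.
(y12) alone gives y12 = true.
(!y22) alone gives y22 = false.
(y21) alone gives y21 = true.
(!y31) alone gives y31 = false.
(y32) alone gives y32 = true.
That conflicts with the unit clause (!y32).
Neither y11 = true nor y11 = false works.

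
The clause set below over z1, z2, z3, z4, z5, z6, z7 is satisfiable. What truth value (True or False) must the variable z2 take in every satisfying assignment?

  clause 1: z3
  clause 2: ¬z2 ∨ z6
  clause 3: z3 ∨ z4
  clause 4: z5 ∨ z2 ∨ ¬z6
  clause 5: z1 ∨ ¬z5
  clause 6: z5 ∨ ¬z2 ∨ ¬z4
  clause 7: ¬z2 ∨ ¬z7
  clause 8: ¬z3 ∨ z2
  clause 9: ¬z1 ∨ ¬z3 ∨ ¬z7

Suppose z2 = False.
Unit clause (z3) forces z3 = True.
But (¬z3) is also a unit clause — contradiction.
So every satisfying assignment has z2 = True.

True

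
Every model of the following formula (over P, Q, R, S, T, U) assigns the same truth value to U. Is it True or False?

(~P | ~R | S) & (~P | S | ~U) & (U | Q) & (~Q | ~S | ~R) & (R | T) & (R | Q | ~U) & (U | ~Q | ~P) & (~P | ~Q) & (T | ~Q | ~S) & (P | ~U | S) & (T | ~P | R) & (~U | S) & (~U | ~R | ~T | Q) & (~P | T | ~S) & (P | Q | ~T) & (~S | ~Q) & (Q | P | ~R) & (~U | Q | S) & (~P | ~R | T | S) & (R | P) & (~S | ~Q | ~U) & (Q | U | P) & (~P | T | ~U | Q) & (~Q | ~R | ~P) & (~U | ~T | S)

False

Suppose U = 1.
(S) alone gives S = 1.
(~Q) alone gives Q = 0.
(R) alone gives R = 1.
(~T) alone gives T = 0.
(~P) alone gives P = 0.
But (P) is also a unit clause — contradiction.
So every satisfying assignment has U = False.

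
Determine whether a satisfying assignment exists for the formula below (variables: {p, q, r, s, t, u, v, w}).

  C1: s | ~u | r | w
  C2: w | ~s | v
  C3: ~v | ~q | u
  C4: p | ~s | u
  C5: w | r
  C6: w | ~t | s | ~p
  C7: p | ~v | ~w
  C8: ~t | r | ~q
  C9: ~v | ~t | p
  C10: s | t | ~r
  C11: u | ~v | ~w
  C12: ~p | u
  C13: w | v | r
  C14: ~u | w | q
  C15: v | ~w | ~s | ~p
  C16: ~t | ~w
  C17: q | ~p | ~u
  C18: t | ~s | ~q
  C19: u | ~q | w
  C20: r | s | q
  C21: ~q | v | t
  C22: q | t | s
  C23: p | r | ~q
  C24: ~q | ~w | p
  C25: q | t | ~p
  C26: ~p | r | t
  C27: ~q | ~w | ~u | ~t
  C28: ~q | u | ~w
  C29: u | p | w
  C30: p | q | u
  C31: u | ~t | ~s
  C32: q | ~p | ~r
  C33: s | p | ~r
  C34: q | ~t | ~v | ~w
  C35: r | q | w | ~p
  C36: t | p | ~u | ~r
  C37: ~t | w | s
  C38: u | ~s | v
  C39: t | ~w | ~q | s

Satisfiable

Case w = 0:
From the singleton clause (r), r = 1.
Case s = 1:
From the singleton clause (v), v = 1.
Case q = 1:
From the singleton clause (u), u = 1.
From the singleton clause (t), t = 1.
From the singleton clause (p), p = 1.
All clauses are satisfied.
A satisfying assignment: p=1, q=1, r=1, s=1, t=1, u=1, v=1, w=0.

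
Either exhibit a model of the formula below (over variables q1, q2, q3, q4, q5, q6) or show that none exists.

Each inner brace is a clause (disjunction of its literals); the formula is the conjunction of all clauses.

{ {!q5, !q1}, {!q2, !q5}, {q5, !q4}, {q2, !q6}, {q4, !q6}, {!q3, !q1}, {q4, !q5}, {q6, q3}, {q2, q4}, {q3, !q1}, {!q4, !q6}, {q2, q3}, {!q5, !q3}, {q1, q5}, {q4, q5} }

UNSATISFIABLE

Try q5 = false.
Unit clause (!q4) forces q4 = false.
That conflicts with the unit clause (q4).
That branch fails; take q5 = true instead.
Unit clause (!q1) forces q1 = false.
Unit clause (!q2) forces q2 = false.
Unit clause (!q6) forces q6 = false.
Unit clause (q4) forces q4 = true.
Unit clause (q3) forces q3 = true.
That conflicts with the unit clause (!q3).
Either choice for q5 ends in contradiction.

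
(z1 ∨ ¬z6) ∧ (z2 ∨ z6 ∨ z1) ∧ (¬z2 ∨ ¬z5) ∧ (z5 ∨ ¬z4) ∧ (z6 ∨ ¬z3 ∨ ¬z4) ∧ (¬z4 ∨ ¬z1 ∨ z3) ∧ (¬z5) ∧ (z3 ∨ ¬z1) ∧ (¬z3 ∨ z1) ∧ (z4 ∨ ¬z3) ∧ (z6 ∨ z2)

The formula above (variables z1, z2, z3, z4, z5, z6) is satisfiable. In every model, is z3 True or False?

Suppose z3 = True.
(¬z5) alone gives z5 = False.
(¬z4) alone gives z4 = False.
But (z4) is also a unit clause — contradiction.
So every satisfying assignment has z3 = False.

False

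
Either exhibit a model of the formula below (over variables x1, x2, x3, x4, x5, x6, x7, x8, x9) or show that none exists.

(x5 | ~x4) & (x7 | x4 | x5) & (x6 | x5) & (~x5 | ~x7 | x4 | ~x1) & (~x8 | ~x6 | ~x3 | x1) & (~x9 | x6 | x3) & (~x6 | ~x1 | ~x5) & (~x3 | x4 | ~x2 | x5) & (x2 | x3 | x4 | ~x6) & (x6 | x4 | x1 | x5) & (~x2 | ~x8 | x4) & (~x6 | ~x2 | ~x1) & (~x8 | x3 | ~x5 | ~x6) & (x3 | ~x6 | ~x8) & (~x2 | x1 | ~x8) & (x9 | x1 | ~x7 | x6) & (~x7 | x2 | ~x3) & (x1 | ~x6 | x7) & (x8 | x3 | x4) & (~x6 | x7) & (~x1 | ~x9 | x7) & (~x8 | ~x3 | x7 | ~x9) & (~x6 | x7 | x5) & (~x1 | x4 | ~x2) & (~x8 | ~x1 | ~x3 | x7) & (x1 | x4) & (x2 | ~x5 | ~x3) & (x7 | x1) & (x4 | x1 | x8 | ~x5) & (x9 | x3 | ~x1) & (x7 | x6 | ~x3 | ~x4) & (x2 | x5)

x1=0; x2=1; x3=1; x4=1; x5=1; x6=1; x7=1; x8=0; x9=0

Try x5 = 1.
Try x6 = 1.
From the singleton clause (~x1), x1 = 0.
From the singleton clause (x7), x7 = 1.
From the singleton clause (x4), x4 = 1.
Try x8 = 0.
Try x2 = 1.
All clauses hold; x3, x9 can take either value.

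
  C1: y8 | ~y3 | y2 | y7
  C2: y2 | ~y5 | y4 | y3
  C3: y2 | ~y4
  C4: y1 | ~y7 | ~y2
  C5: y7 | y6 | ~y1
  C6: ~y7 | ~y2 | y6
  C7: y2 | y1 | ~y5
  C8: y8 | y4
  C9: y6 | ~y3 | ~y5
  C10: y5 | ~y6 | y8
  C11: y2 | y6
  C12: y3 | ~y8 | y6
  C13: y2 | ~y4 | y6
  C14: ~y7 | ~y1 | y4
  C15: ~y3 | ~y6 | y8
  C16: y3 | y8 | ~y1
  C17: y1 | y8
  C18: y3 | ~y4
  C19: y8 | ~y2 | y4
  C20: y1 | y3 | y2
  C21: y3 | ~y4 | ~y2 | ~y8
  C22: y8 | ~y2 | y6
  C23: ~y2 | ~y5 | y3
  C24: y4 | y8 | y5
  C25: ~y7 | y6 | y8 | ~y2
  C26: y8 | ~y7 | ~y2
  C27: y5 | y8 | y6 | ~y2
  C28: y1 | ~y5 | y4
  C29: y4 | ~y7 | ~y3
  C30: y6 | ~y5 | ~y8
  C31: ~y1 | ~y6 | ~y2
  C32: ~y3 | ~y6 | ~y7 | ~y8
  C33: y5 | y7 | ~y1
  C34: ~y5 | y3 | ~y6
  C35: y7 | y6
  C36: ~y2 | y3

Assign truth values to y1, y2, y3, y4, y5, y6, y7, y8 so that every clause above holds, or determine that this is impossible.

Case y2 = 1:
(y3) alone gives y3 = 1.
Case y1 = 0:
(~y7) alone gives y7 = 0.
(y8) alone gives y8 = 1.
(y6) alone gives y6 = 1.
Case y5 = 1:
(y4) alone gives y4 = 1.
All clauses are satisfied.

y1: 0,  y2: 1,  y3: 1,  y4: 1,  y5: 1,  y6: 1,  y7: 0,  y8: 1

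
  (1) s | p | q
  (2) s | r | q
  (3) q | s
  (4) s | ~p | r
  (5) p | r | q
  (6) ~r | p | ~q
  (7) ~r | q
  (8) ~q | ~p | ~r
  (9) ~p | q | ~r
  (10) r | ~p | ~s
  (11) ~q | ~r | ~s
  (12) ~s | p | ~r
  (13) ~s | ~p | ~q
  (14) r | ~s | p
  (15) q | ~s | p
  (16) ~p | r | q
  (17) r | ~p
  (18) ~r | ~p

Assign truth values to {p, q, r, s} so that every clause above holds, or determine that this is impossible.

p: 0,  q: 1,  r: 0,  s: 0

Try q = 1.
Try r = 0.
The clause (~p) is unit, so p = 0.
The clause (~s) is unit, so s = 0.
All clauses are satisfied.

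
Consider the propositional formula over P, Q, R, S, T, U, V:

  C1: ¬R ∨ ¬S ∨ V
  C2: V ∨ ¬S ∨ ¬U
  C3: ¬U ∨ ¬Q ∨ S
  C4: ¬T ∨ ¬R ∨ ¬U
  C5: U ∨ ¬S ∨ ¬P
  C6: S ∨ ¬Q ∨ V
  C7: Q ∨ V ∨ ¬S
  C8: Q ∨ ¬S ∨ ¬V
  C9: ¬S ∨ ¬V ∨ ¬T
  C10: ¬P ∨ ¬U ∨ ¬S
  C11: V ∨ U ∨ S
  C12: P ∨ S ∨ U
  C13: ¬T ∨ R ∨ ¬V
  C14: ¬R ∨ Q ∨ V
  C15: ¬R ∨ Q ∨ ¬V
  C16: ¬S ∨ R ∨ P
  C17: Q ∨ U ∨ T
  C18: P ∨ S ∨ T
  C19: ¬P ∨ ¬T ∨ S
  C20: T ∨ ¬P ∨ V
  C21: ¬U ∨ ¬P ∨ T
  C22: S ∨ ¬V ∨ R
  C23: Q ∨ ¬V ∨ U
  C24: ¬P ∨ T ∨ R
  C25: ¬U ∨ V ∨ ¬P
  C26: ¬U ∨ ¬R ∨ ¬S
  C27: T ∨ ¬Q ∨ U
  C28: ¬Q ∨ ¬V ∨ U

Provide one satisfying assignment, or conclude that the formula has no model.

Branch on R: set R = False.
Branch on T: set T = True.
The clause (¬V) is unit, so V = False.
Branch on S: set S = False.
The clause (¬Q) is unit, so Q = False.
The clause (U) is unit, so U = True.
The clause (¬P) is unit, so P = False.
All clauses are satisfied.

P=False; Q=False; R=False; S=False; T=True; U=True; V=False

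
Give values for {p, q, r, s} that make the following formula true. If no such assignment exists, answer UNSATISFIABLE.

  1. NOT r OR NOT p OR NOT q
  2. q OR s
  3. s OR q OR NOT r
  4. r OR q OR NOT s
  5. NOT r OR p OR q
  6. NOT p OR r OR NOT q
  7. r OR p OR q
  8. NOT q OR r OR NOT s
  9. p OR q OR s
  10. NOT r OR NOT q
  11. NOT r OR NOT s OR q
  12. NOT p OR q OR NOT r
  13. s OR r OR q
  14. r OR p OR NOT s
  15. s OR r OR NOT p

p ↦ false; q ↦ true; r ↦ false; s ↦ false

Branch on q: set q = true.
Unit clause (NOT r) forces r = false.
Unit clause (NOT p) forces p = false.
Unit clause (NOT s) forces s = false.
All clauses are satisfied.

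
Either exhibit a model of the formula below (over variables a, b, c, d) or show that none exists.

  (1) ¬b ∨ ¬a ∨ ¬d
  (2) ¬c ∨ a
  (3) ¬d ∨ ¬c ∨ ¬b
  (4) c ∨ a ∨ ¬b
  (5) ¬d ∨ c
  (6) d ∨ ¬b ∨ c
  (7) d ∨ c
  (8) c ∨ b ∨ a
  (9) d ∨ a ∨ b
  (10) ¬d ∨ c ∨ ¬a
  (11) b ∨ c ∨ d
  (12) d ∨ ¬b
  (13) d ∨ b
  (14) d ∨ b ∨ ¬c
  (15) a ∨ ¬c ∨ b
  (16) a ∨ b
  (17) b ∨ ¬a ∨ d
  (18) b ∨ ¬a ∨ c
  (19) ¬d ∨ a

a=True,  b=False,  c=True,  d=True

Case c = True:
(a) alone gives a = True.
Case b = False:
(d) alone gives d = True.
Every clause now holds.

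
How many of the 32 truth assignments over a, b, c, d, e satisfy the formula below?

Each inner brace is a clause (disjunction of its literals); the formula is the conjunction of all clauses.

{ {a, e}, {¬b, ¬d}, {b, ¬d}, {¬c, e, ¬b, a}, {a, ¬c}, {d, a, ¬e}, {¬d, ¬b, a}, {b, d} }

4

There are 2^5 = 32 truth assignments over (a, b, c, d, e).
Split on e. With e = True, the clauses containing e are satisfied and ¬e drops from the rest; 2 of the 2^4 = 16 assignments to the other variables satisfy what remains.
With e = False, by the same count on the reduced clause set, 2 assignments work.
(One model: a=T, b=T, c=F, d=F, e=F.)
Total: 2 + 2 = 4.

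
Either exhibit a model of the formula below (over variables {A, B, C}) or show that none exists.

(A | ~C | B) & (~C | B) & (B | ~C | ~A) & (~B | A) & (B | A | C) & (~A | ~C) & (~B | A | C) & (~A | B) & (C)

UNSATISFIABLE

Unit clause (C) forces C = 1.
Unit clause (B) forces B = 1.
Unit clause (A) forces A = 1.
That conflicts with the unit clause (~A).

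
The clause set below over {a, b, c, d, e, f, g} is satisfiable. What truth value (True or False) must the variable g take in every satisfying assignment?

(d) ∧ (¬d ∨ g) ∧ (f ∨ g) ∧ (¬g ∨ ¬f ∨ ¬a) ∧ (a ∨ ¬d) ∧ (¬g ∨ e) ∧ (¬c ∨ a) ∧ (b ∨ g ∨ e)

Suppose g = False.
The clause (d) is unit, so d = True.
But (¬d) is also a unit clause — contradiction.
So every satisfying assignment has g = True.

True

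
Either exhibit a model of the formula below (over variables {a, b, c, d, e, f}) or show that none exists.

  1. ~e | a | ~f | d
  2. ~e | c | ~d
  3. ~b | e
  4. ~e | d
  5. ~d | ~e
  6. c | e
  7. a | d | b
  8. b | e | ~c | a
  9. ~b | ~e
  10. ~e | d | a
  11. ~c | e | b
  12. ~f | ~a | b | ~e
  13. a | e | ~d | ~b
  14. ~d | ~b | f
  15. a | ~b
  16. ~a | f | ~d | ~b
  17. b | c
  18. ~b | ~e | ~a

UNSATISFIABLE

Case b = 0:
Unit clause (c) forces c = 1.
Unit clause (e) forces e = 1.
Unit clause (d) forces d = 1.
That conflicts with the unit clause (~d).
Undo b and try b = 1.
Unit clause (e) forces e = 1.
That conflicts with the unit clause (~e).
Both values of b lead to a conflict.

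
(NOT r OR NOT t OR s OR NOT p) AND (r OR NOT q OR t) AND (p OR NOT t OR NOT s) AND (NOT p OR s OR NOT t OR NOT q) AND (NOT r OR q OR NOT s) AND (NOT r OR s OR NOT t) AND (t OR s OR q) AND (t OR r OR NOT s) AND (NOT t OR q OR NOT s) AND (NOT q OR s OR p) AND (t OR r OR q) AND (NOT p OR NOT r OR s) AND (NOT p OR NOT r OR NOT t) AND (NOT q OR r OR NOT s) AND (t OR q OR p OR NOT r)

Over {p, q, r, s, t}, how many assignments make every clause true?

4

There are 2^5 = 32 truth assignments over (p, q, r, s, t).
Split on t. With t = true, the clauses containing t are satisfied and NOT t drops from the rest; 2 of the 2^4 = 16 assignments to the other variables satisfy what remains.
With t = false, by the same count on the reduced clause set, 2 assignments work.
Total: 2 + 2 = 4.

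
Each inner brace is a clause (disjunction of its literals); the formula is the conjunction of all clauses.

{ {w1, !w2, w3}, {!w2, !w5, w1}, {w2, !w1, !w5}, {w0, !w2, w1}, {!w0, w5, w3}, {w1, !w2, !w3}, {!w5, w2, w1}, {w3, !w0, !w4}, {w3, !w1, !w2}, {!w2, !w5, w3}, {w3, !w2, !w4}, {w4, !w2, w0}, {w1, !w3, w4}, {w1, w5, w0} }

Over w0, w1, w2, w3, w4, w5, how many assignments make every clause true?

There are 2^6 = 64 truth assignments over (w0, w1, w2, w3, w4, w5).
Split on w3. With w3 = true, the clauses containing w3 are satisfied and !w3 drops from the rest; 11 of the 2^5 = 32 assignments to the other variables satisfy what remains.
With w3 = false, by the same count on the reduced clause set, 2 assignments work.
(One model: w0=F, w1=T, w2=F, w3=F, w4=F, w5=F.)
Total: 11 + 2 = 13.

13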